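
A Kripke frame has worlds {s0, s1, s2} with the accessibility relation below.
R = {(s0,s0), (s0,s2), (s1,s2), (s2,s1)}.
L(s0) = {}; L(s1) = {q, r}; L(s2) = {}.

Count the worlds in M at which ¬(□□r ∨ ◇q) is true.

1

Let φ = ¬(□□r ∨ ◇q). Evaluate φ at each world:
  s0 (successors {s0, s2}): φ is true.
  s1 (successors {s2}): φ is false.
  s2 (successors {s1}): φ is false.
For instance, at s1:
  At s1: □□r ∨ ◇q is true, so ¬(□□r ∨ ◇q) is false.
    At s1: □□r is true, ◇q is false, so □□r ∨ ◇q is true.
      At s1: □□r requires □r at every successor {s2}.
        At s2: □r is true.
      So □□r is true at s1.
      At s1: ◇q requires q at some successor in {s2}.
        At s2: q is false.
      So ◇q is false at s1.
Satisfying worlds: {s0}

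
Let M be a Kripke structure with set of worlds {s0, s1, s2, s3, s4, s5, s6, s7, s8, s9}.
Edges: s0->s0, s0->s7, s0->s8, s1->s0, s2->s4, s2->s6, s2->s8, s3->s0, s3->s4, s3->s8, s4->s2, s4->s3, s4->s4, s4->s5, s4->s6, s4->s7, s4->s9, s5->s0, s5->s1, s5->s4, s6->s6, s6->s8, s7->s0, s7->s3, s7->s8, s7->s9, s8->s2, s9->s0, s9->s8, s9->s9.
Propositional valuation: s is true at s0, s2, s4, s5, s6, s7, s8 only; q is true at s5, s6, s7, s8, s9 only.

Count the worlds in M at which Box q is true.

Recall that Box ψ holds at a world iff ψ holds at every accessible world, and Dia ψ holds iff ψ holds at some accessible world.
Let φ = Box q. Evaluate φ at each world:
  s0 (successors {s0, s7, s8}): φ is false.
  s1 (successors {s0}): φ is false.
  s2 (successors {s4, s6, s8}): φ is false.
  s3 (successors {s0, s4, s8}): φ is false.
  s4 (successors {s2, s3, s4, s5, s6, s7, s9}): φ is false.
  s5 (successors {s0, s1, s4}): φ is false.
  s6 (successors {s6, s8}): φ is true.
  s7 (successors {s0, s3, s8, s9}): φ is false.
  s8 (successors {s2}): φ is false.
  s9 (successors {s0, s8, s9}): φ is false.
For instance, at s4:
  At s4: Box q requires q at every successor {s2, s3, s4, s5, s6, s7, s9}.
    q fails at s2, so Box q is false at s4.
Satisfying worlds: {s6}

1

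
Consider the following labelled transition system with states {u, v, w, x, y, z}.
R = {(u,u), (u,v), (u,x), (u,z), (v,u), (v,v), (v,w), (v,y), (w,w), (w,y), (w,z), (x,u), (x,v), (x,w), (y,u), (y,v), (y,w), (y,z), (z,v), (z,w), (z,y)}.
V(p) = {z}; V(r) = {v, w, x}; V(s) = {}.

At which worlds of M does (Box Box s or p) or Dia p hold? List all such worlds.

Let φ = (Box Box s or p) or Dia p. Evaluate φ at each world:
  u (successors {u, v, x, z}): φ is true.
  v (successors {u, v, w, y}): φ is false.
  w (successors {w, y, z}): φ is true.
  x (successors {u, v, w}): φ is false.
  y (successors {u, v, w, z}): φ is true.
  z (successors {v, w, y}): φ is true.
For instance, at u:
  At u: Box Box s or p is false, Dia p is true, so (Box Box s or p) or Dia p is true.
    At u: Box Box s is false, p is false, so Box Box s or p is false.
      At u: Box Box s requires Box s at every successor {u, v, x, z}.
        Box s fails at u, so Box Box s is false at u.
    At u: Dia p requires p at some successor in {u, v, x, z}.
      p holds at z, so Dia p is true at u.
Satisfying worlds: {u, w, y, z}

u, w, y, z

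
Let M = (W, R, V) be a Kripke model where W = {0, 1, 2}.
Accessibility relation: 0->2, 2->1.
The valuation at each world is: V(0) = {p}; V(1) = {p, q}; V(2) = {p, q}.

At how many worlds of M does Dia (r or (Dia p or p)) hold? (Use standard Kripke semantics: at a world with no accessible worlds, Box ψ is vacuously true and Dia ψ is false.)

Let φ = Dia (r or (Dia p or p)). Evaluate φ at each world:
  0 (successors {2}): φ is true.
  1 (successors ∅): φ is false.
  2 (successors {1}): φ is true.
For instance, at 2:
  At 2: Dia (r or (Dia p or p)) requires r or (Dia p or p) at some successor in {1}.
    r or (Dia p or p) holds at 1, so Dia (r or (Dia p or p)) is true at 2.
      At 1: r is false, Dia p or p is true, so r or (Dia p or p) is true.
Satisfying worlds: {0, 2}

2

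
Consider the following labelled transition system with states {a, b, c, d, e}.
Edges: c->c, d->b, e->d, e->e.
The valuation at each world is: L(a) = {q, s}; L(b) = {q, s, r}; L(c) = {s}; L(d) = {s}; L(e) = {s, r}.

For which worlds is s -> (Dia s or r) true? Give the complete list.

Let φ = s -> (Dia s or r). Evaluate φ at each world:
  a (successors ∅): φ is false.
  b (successors ∅): φ is true.
  c (successors {c}): φ is true.
  d (successors {b}): φ is true.
  e (successors {d, e}): φ is true.
For instance, at c:
  At c: s is true, Dia s or r is true, so s -> (Dia s or r) is true.
    At c: Dia s is true, r is false, so Dia s or r is true.
      At c: Dia s requires s at some successor in {c}.
        s holds at c, so Dia s is true at c.
Satisfying worlds: {b, c, d, e}

b, c, d, e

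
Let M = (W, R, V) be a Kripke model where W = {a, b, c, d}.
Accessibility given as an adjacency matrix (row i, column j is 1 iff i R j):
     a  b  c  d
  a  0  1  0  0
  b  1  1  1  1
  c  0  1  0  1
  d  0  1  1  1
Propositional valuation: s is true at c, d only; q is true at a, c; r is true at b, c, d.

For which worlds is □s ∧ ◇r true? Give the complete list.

none

Recall that □ψ holds at a world iff ψ holds at every accessible world, and ◇ψ holds iff ψ holds at some accessible world.
Let φ = □s ∧ ◇r. Evaluate φ at each world:
  a (successors {b}): φ is false.
  b (successors {a, b, c, d}): φ is false.
  c (successors {b, d}): φ is false.
  d (successors {b, c, d}): φ is false.
For instance, at d:
  At d: □s is false, ◇r is true, so □s ∧ ◇r is false.
    At d: □s requires s at every successor {b, c, d}.
      s fails at b, so □s is false at d.
    At d: ◇r requires r at some successor in {b, c, d}.
      r holds at b, so ◇r is true at d.
Satisfying worlds: none.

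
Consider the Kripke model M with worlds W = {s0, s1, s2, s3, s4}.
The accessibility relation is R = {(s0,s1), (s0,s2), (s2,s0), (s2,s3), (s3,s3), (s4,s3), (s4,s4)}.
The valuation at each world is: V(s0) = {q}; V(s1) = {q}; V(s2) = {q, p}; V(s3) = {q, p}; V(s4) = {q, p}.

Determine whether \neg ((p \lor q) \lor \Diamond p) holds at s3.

Recall that \Diamond ψ holds at a world iff ψ holds at some accessible world.
At s3: (p \lor q) \lor \Diamond p is true, so \neg ((p \lor q) \lor \Diamond p) is false.
  At s3: p \lor q is true, \Diamond p is true, so (p \lor q) \lor \Diamond p is true.
    At s3: \Diamond p requires p at some successor in {s3}.
      p holds at s3, so \Diamond p is true at s3.

No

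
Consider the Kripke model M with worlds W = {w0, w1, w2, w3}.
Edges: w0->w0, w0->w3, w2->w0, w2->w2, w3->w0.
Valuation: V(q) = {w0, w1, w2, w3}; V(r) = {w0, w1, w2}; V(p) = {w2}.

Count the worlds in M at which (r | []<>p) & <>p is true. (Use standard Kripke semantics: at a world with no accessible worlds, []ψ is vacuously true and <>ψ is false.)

1

Recall that []ψ holds at a world iff ψ holds at every accessible world, and <>ψ holds iff ψ holds at some accessible world.
Let φ = (r | []<>p) & <>p. Evaluate φ at each world:
  w0 (successors {w0, w3}): φ is false.
  w1 (successors ∅): φ is false.
  w2 (successors {w0, w2}): φ is true.
  w3 (successors {w0}): φ is false.
For instance, at w2:
  At w2: r | []<>p is true, <>p is true, so (r | []<>p) & <>p is true.
    At w2: r is true, []<>p is false, so r | []<>p is true.
      At w2: []<>p requires <>p at every successor {w0, w2}.
        <>p fails at w0, so []<>p is false at w2.
    At w2: <>p requires p at some successor in {w0, w2}.
      p holds at w2, so <>p is true at w2.
Satisfying worlds: {w2}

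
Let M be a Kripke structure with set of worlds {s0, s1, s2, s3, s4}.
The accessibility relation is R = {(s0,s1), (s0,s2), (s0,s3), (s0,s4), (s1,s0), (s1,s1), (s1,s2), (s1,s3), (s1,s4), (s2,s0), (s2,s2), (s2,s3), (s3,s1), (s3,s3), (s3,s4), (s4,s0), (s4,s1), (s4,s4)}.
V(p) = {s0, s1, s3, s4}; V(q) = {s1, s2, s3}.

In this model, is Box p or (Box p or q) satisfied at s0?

At s0: Box p is false, Box p or q is false, so Box p or (Box p or q) is false.
  At s0: Box p requires p at every successor {s1, s2, s3, s4}.
    p fails at s2, so Box p is false at s0.
  At s0: Box p is false, q is false, so Box p or q is false.
    At s0: Box p requires p at every successor {s1, s2, s3, s4}.
      p fails at s2, so Box p is false at s0.

No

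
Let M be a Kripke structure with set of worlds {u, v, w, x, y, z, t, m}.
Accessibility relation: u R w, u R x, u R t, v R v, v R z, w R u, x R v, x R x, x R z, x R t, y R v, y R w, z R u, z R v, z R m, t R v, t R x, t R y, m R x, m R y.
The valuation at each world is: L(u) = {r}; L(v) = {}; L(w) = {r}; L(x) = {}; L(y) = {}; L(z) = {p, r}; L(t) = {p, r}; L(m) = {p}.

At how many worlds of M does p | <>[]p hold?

Let φ = p | <>[]p. Evaluate φ at each world:
  u (successors {w, x, t}): φ is false.
  v (successors {v, z}): φ is false.
  w (successors {u}): φ is false.
  x (successors {v, x, z, t}): φ is false.
  y (successors {v, w}): φ is false.
  z (successors {u, v, m}): φ is true.
  t (successors {v, x, y}): φ is true.
  m (successors {x, y}): φ is true.
For instance, at y:
  At y: p is false, <>[]p is false, so p | <>[]p is false.
    At y: <>[]p requires []p at some successor in {v, w}.
      At v: []p is false.
      At w: []p is false.
    So <>[]p is false at y.
Satisfying worlds: {z, t, m}

3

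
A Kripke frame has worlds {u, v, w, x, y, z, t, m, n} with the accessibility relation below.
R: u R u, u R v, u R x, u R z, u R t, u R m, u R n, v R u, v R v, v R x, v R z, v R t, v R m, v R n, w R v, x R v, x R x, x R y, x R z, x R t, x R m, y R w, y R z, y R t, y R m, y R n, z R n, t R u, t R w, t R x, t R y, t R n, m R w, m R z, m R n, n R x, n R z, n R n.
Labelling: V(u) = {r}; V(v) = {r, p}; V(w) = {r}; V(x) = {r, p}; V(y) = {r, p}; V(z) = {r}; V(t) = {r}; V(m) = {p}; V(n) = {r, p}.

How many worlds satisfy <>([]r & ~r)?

4

Recall that []ψ holds at a world iff ψ holds at every accessible world, and <>ψ holds iff ψ holds at some accessible world.
Let φ = <>([]r & ~r). Evaluate φ at each world:
  u (successors {u, v, x, z, t, m, n}): φ is true.
  v (successors {u, v, x, z, t, m, n}): φ is true.
  w (successors {v}): φ is false.
  x (successors {v, x, y, z, t, m}): φ is true.
  y (successors {w, z, t, m, n}): φ is true.
  z (successors {n}): φ is false.
  t (successors {u, w, x, y, n}): φ is false.
  m (successors {w, z, n}): φ is false.
  n (successors {x, z, n}): φ is false.
For instance, at x:
  At x: <>([]r & ~r) requires []r & ~r at some successor in {v, x, y, z, t, m}.
    []r & ~r holds at m, so <>([]r & ~r) is true at x.
      At m: []r is true, ~r is true, so []r & ~r is true.
Satisfying worlds: {u, v, x, y}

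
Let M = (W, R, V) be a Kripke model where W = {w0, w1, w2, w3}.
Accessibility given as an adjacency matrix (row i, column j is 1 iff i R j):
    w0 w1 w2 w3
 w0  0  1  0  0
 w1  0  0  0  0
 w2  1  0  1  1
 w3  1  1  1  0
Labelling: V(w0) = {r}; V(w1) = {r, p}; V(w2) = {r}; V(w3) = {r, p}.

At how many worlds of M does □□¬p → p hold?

Let φ = □□¬p → p. Evaluate φ at each world:
  w0 (successors {w1}): φ is false.
  w1 (successors ∅): φ is true.
  w2 (successors {w0, w2, w3}): φ is true.
  w3 (successors {w0, w1, w2}): φ is true.
For instance, at w3:
  At w3: □□¬p is false, p is true, so □□¬p → p is true.
    At w3: □□¬p requires □¬p at every successor {w0, w1, w2}.
      □¬p fails at w0, so □□¬p is false at w3.
Satisfying worlds: {w1, w2, w3}

3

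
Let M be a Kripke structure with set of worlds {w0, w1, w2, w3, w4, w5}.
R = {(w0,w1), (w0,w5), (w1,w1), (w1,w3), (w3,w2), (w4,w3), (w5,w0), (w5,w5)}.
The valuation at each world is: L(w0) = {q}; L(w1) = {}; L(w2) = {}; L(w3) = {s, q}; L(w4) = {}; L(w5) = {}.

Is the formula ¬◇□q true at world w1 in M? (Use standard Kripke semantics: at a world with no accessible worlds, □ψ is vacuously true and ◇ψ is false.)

At w1: ◇□q is false, so ¬◇□q is true.
  At w1: ◇□q requires □q at some successor in {w1, w3}.
    At w1: □q is false.
    At w3: □q is false.
  So ◇□q is false at w1.

Yes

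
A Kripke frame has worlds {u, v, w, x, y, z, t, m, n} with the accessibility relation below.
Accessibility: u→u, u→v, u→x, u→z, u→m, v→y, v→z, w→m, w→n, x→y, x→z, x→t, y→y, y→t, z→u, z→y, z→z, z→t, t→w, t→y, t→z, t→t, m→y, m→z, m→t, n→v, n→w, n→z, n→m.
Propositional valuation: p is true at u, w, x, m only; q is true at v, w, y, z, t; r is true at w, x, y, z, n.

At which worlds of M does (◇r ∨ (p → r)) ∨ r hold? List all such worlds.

u, v, w, x, y, z, t, m, n

Let φ = (◇r ∨ (p → r)) ∨ r. Evaluate φ at each world:
  u (successors {u, v, x, z, m}): φ is true.
  v (successors {y, z}): φ is true.
  w (successors {m, n}): φ is true.
  x (successors {y, z, t}): φ is true.
  y (successors {y, t}): φ is true.
  z (successors {u, y, z, t}): φ is true.
  t (successors {w, y, z, t}): φ is true.
  m (successors {y, z, t}): φ is true.
  n (successors {v, w, z, m}): φ is true.
For instance, at z:
  At z: ◇r ∨ (p → r) is true, r is true, so (◇r ∨ (p → r)) ∨ r is true.
    At z: ◇r is true, p → r is true, so ◇r ∨ (p → r) is true.
      At z: ◇r requires r at some successor in {u, y, z, t}.
        r holds at y, so ◇r is true at z.
Satisfying worlds: {u, v, w, x, y, z, t, m, n}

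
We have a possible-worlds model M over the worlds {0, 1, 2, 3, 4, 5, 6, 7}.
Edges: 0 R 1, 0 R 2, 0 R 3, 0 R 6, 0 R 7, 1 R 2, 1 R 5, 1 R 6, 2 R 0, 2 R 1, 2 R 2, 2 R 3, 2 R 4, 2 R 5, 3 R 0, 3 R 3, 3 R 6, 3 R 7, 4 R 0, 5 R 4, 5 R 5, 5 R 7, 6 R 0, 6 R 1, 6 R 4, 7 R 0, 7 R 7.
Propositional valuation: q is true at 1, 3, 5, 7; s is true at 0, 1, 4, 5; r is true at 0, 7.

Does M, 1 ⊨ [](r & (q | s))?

No

At 1: [](r & (q | s)) requires r & (q | s) at every successor {2, 5, 6}.
  r & (q | s) fails at 2, so [](r & (q | s)) is false at 1.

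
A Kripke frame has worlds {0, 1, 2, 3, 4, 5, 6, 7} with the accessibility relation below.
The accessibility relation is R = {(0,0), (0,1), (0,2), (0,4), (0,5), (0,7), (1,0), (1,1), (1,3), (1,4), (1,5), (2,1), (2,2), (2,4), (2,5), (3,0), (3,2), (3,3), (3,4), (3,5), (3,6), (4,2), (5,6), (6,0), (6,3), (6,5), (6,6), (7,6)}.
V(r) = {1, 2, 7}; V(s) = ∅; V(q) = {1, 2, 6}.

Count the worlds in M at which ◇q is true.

8

Recall that ◇ψ holds at a world iff ψ holds at some accessible world.
Let φ = ◇q. Evaluate φ at each world:
  0 (successors {0, 1, 2, 4, 5, 7}): φ is true.
  1 (successors {0, 1, 3, 4, 5}): φ is true.
  2 (successors {1, 2, 4, 5}): φ is true.
  3 (successors {0, 2, 3, 4, 5, 6}): φ is true.
  4 (successors {2}): φ is true.
  5 (successors {6}): φ is true.
  6 (successors {0, 3, 5, 6}): φ is true.
  7 (successors {6}): φ is true.
For instance, at 3:
  At 3: ◇q requires q at some successor in {0, 2, 3, 4, 5, 6}.
    q holds at 2, so ◇q is true at 3.
Satisfying worlds: {0, 1, 2, 3, 4, 5, 6, 7}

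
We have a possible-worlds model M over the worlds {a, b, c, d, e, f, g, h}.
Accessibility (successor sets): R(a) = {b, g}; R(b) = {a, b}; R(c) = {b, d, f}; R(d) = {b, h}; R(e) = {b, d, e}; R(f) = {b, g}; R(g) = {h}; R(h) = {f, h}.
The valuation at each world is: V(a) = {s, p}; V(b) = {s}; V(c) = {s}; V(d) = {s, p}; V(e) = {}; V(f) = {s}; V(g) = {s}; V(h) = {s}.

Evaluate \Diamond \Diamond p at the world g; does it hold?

No

At g: \Diamond \Diamond p requires \Diamond p at some successor in {h}.
  At h: \Diamond p is false.
So \Diamond \Diamond p is false at g.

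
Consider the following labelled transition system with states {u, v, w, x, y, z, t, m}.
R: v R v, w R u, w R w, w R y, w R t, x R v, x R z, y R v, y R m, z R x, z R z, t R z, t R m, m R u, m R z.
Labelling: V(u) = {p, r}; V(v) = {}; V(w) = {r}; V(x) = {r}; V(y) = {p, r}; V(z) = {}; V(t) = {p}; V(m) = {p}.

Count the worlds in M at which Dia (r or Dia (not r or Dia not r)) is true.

7

Let φ = Dia (r or Dia (not r or Dia not r)). Evaluate φ at each world:
  u (successors ∅): φ is false.
  v (successors {v}): φ is true.
  w (successors {u, w, y, t}): φ is true.
  x (successors {v, z}): φ is true.
  y (successors {v, m}): φ is true.
  z (successors {x, z}): φ is true.
  t (successors {z, m}): φ is true.
  m (successors {u, z}): φ is true.
For instance, at v:
  At v: Dia (r or Dia (not r or Dia not r)) requires r or Dia (not r or Dia not r) at some successor in {v}.
    r or Dia (not r or Dia not r) holds at v, so Dia (r or Dia (not r or Dia not r)) is true at v.
      At v: r is false, Dia (not r or Dia not r) is true, so r or Dia (not r or Dia not r) is true.
Satisfying worlds: {v, w, x, y, z, t, m}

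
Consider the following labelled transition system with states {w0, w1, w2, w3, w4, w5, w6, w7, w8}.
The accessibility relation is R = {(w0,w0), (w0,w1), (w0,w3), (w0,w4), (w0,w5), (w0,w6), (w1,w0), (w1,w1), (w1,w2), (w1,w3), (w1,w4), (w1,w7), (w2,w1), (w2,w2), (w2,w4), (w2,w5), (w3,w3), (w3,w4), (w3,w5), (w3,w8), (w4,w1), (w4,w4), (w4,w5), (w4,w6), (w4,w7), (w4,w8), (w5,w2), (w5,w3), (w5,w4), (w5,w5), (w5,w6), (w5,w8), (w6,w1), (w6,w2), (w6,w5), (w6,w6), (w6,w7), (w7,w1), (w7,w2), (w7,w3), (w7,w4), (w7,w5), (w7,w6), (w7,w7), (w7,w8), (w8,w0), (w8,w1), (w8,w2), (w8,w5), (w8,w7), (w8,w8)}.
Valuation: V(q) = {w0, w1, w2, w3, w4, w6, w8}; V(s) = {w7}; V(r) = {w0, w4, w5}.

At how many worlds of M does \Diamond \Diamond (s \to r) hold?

9

Let φ = \Diamond \Diamond (s \to r). Evaluate φ at each world:
  w0 (successors {w0, w1, w3, w4, w5, w6}): φ is true.
  w1 (successors {w0, w1, w2, w3, w4, w7}): φ is true.
  w2 (successors {w1, w2, w4, w5}): φ is true.
  w3 (successors {w3, w4, w5, w8}): φ is true.
  w4 (successors {w1, w4, w5, w6, w7, w8}): φ is true.
  w5 (successors {w2, w3, w4, w5, w6, w8}): φ is true.
  w6 (successors {w1, w2, w5, w6, w7}): φ is true.
  w7 (successors {w1, w2, w3, w4, w5, w6, w7, w8}): φ is true.
  w8 (successors {w0, w1, w2, w5, w7, w8}): φ is true.
For instance, at w6:
  At w6: \Diamond \Diamond (s \to r) requires \Diamond (s \to r) at some successor in {w1, w2, w5, w6, w7}.
    \Diamond (s \to r) holds at w1, so \Diamond \Diamond (s \to r) is true at w6.
      At w1: \Diamond (s \to r) requires s \to r at some successor in {w0, w1, w2, w3, w4, w7}.
        s \to r holds at w0, so \Diamond (s \to r) is true at w1.
Satisfying worlds: {w0, w1, w2, w3, w4, w5, w6, w7, w8}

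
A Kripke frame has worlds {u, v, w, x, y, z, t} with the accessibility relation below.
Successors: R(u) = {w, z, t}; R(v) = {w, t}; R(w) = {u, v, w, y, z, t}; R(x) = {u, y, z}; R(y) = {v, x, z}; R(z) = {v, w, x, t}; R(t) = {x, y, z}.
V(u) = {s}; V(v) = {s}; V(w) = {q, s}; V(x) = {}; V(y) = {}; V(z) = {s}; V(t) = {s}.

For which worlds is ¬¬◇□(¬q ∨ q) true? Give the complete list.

u, v, w, x, y, z, t

Recall that □ψ holds at a world iff ψ holds at every accessible world, and ◇ψ holds iff ψ holds at some accessible world.
Let φ = ¬¬◇□(¬q ∨ q). Evaluate φ at each world:
  u (successors {w, z, t}): φ is true.
  v (successors {w, t}): φ is true.
  w (successors {u, v, w, y, z, t}): φ is true.
  x (successors {u, y, z}): φ is true.
  y (successors {v, x, z}): φ is true.
  z (successors {v, w, x, t}): φ is true.
  t (successors {x, y, z}): φ is true.
For instance, at t:
  At t: ¬◇□(¬q ∨ q) is false, so ¬¬◇□(¬q ∨ q) is true.
    At t: ◇□(¬q ∨ q) is true, so ¬◇□(¬q ∨ q) is false.
      At t: ◇□(¬q ∨ q) requires □(¬q ∨ q) at some successor in {x, y, z}.
        □(¬q ∨ q) holds at x, so ◇□(¬q ∨ q) is true at t.
Satisfying worlds: {u, v, w, x, y, z, t}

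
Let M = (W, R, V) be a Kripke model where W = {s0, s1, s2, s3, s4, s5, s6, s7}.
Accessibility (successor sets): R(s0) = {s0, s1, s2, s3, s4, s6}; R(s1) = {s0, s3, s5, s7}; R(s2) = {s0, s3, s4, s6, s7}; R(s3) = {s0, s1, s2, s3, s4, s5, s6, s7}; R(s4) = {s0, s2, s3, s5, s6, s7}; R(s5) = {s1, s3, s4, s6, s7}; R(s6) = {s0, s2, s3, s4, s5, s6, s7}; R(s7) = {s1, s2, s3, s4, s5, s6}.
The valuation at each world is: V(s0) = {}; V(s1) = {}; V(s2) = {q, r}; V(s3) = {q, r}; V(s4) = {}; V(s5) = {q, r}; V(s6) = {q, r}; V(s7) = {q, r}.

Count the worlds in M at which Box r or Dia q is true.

Let φ = Box r or Dia q. Evaluate φ at each world:
  s0 (successors {s0, s1, s2, s3, s4, s6}): φ is true.
  s1 (successors {s0, s3, s5, s7}): φ is true.
  s2 (successors {s0, s3, s4, s6, s7}): φ is true.
  s3 (successors {s0, s1, s2, s3, s4, s5, s6, s7}): φ is true.
  s4 (successors {s0, s2, s3, s5, s6, s7}): φ is true.
  s5 (successors {s1, s3, s4, s6, s7}): φ is true.
  s6 (successors {s0, s2, s3, s4, s5, s6, s7}): φ is true.
  s7 (successors {s1, s2, s3, s4, s5, s6}): φ is true.
For instance, at s2:
  At s2: Box r is false, Dia q is true, so Box r or Dia q is true.
    At s2: Box r requires r at every successor {s0, s3, s4, s6, s7}.
      r fails at s0, so Box r is false at s2.
    At s2: Dia q requires q at some successor in {s0, s3, s4, s6, s7}.
      q holds at s3, so Dia q is true at s2.
Satisfying worlds: {s0, s1, s2, s3, s4, s5, s6, s7}

8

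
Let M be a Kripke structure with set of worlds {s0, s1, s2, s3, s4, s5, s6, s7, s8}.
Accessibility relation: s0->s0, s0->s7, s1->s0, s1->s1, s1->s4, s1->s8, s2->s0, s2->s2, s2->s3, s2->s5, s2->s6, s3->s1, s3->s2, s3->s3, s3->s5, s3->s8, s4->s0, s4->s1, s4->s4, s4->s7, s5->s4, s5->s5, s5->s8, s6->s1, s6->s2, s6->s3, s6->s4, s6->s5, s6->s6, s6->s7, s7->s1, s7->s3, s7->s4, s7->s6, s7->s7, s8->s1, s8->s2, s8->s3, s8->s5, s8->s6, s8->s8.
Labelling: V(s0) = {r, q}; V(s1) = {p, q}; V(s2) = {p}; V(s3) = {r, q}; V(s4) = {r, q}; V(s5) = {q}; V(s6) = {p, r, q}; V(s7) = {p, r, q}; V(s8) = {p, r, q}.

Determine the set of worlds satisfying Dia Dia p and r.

Let φ = Dia Dia p and r. Evaluate φ at each world:
  s0 (successors {s0, s7}): φ is true.
  s1 (successors {s0, s1, s4, s8}): φ is false.
  s2 (successors {s0, s2, s3, s5, s6}): φ is false.
  s3 (successors {s1, s2, s3, s5, s8}): φ is true.
  s4 (successors {s0, s1, s4, s7}): φ is true.
  s5 (successors {s4, s5, s8}): φ is false.
  s6 (successors {s1, s2, s3, s4, s5, s6, s7}): φ is true.
  s7 (successors {s1, s3, s4, s6, s7}): φ is true.
  s8 (successors {s1, s2, s3, s5, s6, s8}): φ is true.
For instance, at s7:
  At s7: Dia Dia p is true, r is true, so Dia Dia p and r is true.
    At s7: Dia Dia p requires Dia p at some successor in {s1, s3, s4, s6, s7}.
      Dia p holds at s1, so Dia Dia p is true at s7.
Satisfying worlds: {s0, s3, s4, s6, s7, s8}

s0, s3, s4, s6, s7, s8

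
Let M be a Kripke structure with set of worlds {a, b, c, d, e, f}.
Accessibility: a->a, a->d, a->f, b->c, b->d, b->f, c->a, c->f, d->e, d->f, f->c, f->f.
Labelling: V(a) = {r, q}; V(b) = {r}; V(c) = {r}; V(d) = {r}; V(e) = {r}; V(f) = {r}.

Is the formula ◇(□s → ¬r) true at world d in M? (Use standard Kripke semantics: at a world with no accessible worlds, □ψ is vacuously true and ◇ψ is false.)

Recall that □ψ holds at a world iff ψ holds at every accessible world, and ◇ψ holds iff ψ holds at some accessible world.
At d: ◇(□s → ¬r) requires □s → ¬r at some successor in {e, f}.
  □s → ¬r holds at f, so ◇(□s → ¬r) is true at d.
    At f: □s is false, ¬r is false, so □s → ¬r is true.
      At f: □s requires s at every successor {c, f}.
        s fails at c, so □s is false at f.

Yes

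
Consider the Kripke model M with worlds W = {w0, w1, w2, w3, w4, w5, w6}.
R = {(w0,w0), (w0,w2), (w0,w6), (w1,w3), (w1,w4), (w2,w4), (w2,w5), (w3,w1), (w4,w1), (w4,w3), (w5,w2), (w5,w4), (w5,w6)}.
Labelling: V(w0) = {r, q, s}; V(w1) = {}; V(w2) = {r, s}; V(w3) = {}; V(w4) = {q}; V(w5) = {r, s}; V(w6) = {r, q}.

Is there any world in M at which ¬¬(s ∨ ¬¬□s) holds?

Yes

Let φ = ¬¬(s ∨ ¬¬□s). Evaluate φ at each world:
  w0 (successors {w0, w2, w6}): φ is true.
  w1 (successors {w3, w4}): φ is false.
  w2 (successors {w4, w5}): φ is true.
  w3 (successors {w1}): φ is false.
  w4 (successors {w1, w3}): φ is false.
  w5 (successors {w2, w4, w6}): φ is true.
  w6 (successors ∅): φ is true.
Detail at w0 (witness):
  At w0: ¬(s ∨ ¬¬□s) is false, so ¬¬(s ∨ ¬¬□s) is true.
    At w0: s ∨ ¬¬□s is true, so ¬(s ∨ ¬¬□s) is false.
      At w0: s is true, ¬¬□s is false, so s ∨ ¬¬□s is true.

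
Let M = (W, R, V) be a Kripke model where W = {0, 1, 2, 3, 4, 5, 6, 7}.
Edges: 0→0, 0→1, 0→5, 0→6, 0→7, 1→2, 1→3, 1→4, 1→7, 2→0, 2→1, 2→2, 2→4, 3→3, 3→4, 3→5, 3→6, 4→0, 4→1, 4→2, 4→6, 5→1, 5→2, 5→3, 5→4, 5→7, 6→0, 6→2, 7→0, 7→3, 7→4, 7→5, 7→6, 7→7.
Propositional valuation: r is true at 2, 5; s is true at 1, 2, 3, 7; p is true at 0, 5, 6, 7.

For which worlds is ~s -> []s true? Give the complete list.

1, 2, 3, 7

Let φ = ~s -> []s. Evaluate φ at each world:
  0 (successors {0, 1, 5, 6, 7}): φ is false.
  1 (successors {2, 3, 4, 7}): φ is true.
  2 (successors {0, 1, 2, 4}): φ is true.
  3 (successors {3, 4, 5, 6}): φ is true.
  4 (successors {0, 1, 2, 6}): φ is false.
  5 (successors {1, 2, 3, 4, 7}): φ is false.
  6 (successors {0, 2}): φ is false.
  7 (successors {0, 3, 4, 5, 6, 7}): φ is true.
For instance, at 4:
  At 4: ~s is true, []s is false, so ~s -> []s is false.
    At 4: []s requires s at every successor {0, 1, 2, 6}.
      s fails at 0, so []s is false at 4.
Satisfying worlds: {1, 2, 3, 7}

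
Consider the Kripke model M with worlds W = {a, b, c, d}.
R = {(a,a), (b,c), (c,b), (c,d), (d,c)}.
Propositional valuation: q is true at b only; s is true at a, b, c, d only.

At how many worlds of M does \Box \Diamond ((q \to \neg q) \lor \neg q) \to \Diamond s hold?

Let φ = \Box \Diamond ((q \to \neg q) \lor \neg q) \to \Diamond s. Evaluate φ at each world:
  a (successors {a}): φ is true.
  b (successors {c}): φ is true.
  c (successors {b, d}): φ is true.
  d (successors {c}): φ is true.
For instance, at a:
  At a: \Box \Diamond ((q \to \neg q) \lor \neg q) is true, \Diamond s is true, so \Box \Diamond ((q \to \neg q) \lor \neg q) \to \Diamond s is true.
    At a: \Box \Diamond ((q \to \neg q) \lor \neg q) requires \Diamond ((q \to \neg q) \lor \neg q) at every successor {a}.
      At a: \Diamond ((q \to \neg q) \lor \neg q) is true.
    So \Box \Diamond ((q \to \neg q) \lor \neg q) is true at a.
    At a: \Diamond s requires s at some successor in {a}.
      s holds at a, so \Diamond s is true at a.
Satisfying worlds: {a, b, c, d}

4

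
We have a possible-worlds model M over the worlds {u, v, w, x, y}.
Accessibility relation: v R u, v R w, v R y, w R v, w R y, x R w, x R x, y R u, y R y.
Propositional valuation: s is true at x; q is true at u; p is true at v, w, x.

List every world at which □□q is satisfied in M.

Let φ = □□q. Evaluate φ at each world:
  u (successors ∅): φ is true.
  v (successors {u, w, y}): φ is false.
  w (successors {v, y}): φ is false.
  x (successors {w, x}): φ is false.
  y (successors {u, y}): φ is false.
For instance, at w:
  At w: □□q requires □q at every successor {v, y}.
    □q fails at v, so □□q is false at w.
      At v: □q requires q at every successor {u, w, y}.
        q fails at w, so □q is false at v.
Satisfying worlds: {u}

u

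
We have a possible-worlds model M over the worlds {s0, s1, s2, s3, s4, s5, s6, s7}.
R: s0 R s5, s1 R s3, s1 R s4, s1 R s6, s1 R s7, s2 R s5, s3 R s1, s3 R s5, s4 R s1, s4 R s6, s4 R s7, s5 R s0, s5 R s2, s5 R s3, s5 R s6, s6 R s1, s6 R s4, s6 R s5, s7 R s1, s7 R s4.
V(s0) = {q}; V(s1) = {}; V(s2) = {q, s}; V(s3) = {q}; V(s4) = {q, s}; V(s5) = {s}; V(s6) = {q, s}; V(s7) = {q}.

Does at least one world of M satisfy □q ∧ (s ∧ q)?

No

Let φ = □q ∧ (s ∧ q). Evaluate φ at each world:
  s0 (successors {s5}): φ is false.
  s1 (successors {s3, s4, s6, s7}): φ is false.
  s2 (successors {s5}): φ is false.
  s3 (successors {s1, s5}): φ is false.
  s4 (successors {s1, s6, s7}): φ is false.
  s5 (successors {s0, s2, s3, s6}): φ is false.
  s6 (successors {s1, s4, s5}): φ is false.
  s7 (successors {s1, s4}): φ is false.
For instance, at s3:
  At s3: □q is false, s ∧ q is false, so □q ∧ (s ∧ q) is false.
    At s3: □q requires q at every successor {s1, s5}.
      q fails at s1, so □q is false at s3.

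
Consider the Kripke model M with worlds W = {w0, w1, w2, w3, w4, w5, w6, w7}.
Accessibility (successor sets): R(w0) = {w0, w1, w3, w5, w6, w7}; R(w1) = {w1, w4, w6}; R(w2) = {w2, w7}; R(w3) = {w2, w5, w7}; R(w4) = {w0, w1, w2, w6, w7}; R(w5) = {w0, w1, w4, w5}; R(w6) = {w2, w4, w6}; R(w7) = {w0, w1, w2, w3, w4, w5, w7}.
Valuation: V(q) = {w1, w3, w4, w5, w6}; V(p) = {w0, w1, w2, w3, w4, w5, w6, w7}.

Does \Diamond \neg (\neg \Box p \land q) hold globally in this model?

Let φ = \Diamond \neg (\neg \Box p \land q). Evaluate φ at each world:
  w0 (successors {w0, w1, w3, w5, w6, w7}): φ is true.
  w1 (successors {w1, w4, w6}): φ is true.
  w2 (successors {w2, w7}): φ is true.
  w3 (successors {w2, w5, w7}): φ is true.
  w4 (successors {w0, w1, w2, w6, w7}): φ is true.
  w5 (successors {w0, w1, w4, w5}): φ is true.
  w6 (successors {w2, w4, w6}): φ is true.
  w7 (successors {w0, w1, w2, w3, w4, w5, w7}): φ is true.
For instance, at w5:
  At w5: \Diamond \neg (\neg \Box p \land q) requires \neg (\neg \Box p \land q) at some successor in {w0, w1, w4, w5}.
    \neg (\neg \Box p \land q) holds at w0, so \Diamond \neg (\neg \Box p \land q) is true at w5.
      At w0: \neg \Box p \land q is false, so \neg (\neg \Box p \land q) is true.

Yes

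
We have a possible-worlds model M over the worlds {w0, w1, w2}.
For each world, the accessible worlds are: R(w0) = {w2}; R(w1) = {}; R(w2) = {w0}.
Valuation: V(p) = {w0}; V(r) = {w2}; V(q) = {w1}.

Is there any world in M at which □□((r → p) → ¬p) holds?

Yes

Let φ = □□((r → p) → ¬p). Evaluate φ at each world:
  w0 (successors {w2}): φ is false.
  w1 (successors ∅): φ is true.
  w2 (successors {w0}): φ is true.
Detail at w1 (witness):
  At w1: no accessible worlds, so □□((r → p) → ¬p) holds vacuously.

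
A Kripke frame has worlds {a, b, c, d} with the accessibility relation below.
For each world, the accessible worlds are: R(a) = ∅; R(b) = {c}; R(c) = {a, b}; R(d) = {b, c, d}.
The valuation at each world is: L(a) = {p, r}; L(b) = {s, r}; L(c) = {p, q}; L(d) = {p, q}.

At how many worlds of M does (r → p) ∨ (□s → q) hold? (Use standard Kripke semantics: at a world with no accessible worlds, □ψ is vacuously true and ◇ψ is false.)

4

Recall that □ψ holds at a world iff ψ holds at every accessible world, and ◇ψ holds iff ψ holds at some accessible world.
Let φ = (r → p) ∨ (□s → q). Evaluate φ at each world:
  a (successors ∅): φ is true.
  b (successors {c}): φ is true.
  c (successors {a, b}): φ is true.
  d (successors {b, c, d}): φ is true.
For instance, at c:
  At c: r → p is true, □s → q is true, so (r → p) ∨ (□s → q) is true.
    At c: □s is false, q is true, so □s → q is true.
      At c: □s requires s at every successor {a, b}.
        s fails at a, so □s is false at c.
Satisfying worlds: {a, b, c, d}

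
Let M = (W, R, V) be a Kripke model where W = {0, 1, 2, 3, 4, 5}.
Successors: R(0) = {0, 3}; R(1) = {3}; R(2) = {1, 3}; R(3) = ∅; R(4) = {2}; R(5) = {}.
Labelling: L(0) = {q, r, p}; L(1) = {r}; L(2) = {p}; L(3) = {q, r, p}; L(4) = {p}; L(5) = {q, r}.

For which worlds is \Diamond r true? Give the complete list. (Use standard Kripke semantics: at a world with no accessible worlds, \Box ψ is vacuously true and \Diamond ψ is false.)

Recall that \Diamond ψ holds at a world iff ψ holds at some accessible world.
Let φ = \Diamond r. Evaluate φ at each world:
  0 (successors {0, 3}): φ is true.
  1 (successors {3}): φ is true.
  2 (successors {1, 3}): φ is true.
  3 (successors ∅): φ is false.
  4 (successors {2}): φ is false.
  5 (successors ∅): φ is false.
For instance, at 2:
  At 2: \Diamond r requires r at some successor in {1, 3}.
    r holds at 1, so \Diamond r is true at 2.
Satisfying worlds: {0, 1, 2}

0, 1, 2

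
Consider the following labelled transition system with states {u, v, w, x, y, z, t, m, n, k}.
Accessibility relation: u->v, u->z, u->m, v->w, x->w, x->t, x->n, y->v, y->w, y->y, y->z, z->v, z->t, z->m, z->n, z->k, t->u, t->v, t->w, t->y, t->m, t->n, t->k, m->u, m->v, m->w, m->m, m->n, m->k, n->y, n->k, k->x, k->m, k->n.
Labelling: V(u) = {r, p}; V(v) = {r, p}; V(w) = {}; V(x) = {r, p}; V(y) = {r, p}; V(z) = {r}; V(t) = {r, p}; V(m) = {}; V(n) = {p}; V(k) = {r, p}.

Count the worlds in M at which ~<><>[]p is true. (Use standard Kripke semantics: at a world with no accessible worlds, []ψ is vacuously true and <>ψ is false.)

Recall that []ψ holds at a world iff ψ holds at every accessible world, and <>ψ holds iff ψ holds at some accessible world.
Let φ = ~<><>[]p. Evaluate φ at each world:
  u (successors {v, z, m}): φ is false.
  v (successors {w}): φ is true.
  w (successors ∅): φ is true.
  x (successors {w, t, n}): φ is false.
  y (successors {v, w, y, z}): φ is false.
  z (successors {v, t, m, n, k}): φ is false.
  t (successors {u, v, w, y, m, n, k}): φ is false.
  m (successors {u, v, w, m, n, k}): φ is false.
  n (successors {y, k}): φ is false.
  k (successors {x, m, n}): φ is false.
For instance, at u:
  At u: <><>[]p is true, so ~<><>[]p is false.
    At u: <><>[]p requires <>[]p at some successor in {v, z, m}.
      <>[]p holds at v, so <><>[]p is true at u.
Satisfying worlds: {v, w}

2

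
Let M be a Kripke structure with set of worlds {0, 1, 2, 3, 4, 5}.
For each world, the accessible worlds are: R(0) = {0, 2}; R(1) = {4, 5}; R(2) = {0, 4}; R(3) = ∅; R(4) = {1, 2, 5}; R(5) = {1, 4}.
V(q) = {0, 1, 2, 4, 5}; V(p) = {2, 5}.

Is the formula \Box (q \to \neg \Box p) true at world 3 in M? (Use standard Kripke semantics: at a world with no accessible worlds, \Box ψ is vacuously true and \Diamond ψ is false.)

Recall that \Box ψ holds at a world iff ψ holds at every accessible world, and \Diamond ψ holds iff ψ holds at some accessible world.
At 3: no accessible worlds, so \Box (q \to \neg \Box p) holds vacuously.

Yes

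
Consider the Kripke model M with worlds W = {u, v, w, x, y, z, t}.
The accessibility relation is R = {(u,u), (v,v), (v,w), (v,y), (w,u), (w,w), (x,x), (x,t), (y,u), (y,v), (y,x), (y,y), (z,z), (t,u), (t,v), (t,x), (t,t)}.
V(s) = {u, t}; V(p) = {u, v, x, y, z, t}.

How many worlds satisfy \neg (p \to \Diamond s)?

Let φ = \neg (p \to \Diamond s). Evaluate φ at each world:
  u (successors {u}): φ is false.
  v (successors {v, w, y}): φ is true.
  w (successors {u, w}): φ is false.
  x (successors {x, t}): φ is false.
  y (successors {u, v, x, y}): φ is false.
  z (successors {z}): φ is true.
  t (successors {u, v, x, t}): φ is false.
For instance, at t:
  At t: p \to \Diamond s is true, so \neg (p \to \Diamond s) is false.
    At t: p is true, \Diamond s is true, so p \to \Diamond s is true.
      At t: \Diamond s requires s at some successor in {u, v, x, t}.
        s holds at u, so \Diamond s is true at t.
Satisfying worlds: {v, z}

2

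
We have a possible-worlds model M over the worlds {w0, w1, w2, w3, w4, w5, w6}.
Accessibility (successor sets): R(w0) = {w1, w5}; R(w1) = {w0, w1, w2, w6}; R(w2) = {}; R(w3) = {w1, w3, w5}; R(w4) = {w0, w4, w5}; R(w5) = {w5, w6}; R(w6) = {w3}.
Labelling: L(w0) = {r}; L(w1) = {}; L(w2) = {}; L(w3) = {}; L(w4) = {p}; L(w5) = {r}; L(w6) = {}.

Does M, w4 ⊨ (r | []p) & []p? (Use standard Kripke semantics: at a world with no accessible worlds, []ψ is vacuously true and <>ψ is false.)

Recall that []ψ holds at a world iff ψ holds at every accessible world, and <>ψ holds iff ψ holds at some accessible world.
At w4: r | []p is false, []p is false, so (r | []p) & []p is false.
  At w4: r is false, []p is false, so r | []p is false.
    At w4: []p requires p at every successor {w0, w4, w5}.
      p fails at w0, so []p is false at w4.
  At w4: []p requires p at every successor {w0, w4, w5}.
    p fails at w0, so []p is false at w4.

No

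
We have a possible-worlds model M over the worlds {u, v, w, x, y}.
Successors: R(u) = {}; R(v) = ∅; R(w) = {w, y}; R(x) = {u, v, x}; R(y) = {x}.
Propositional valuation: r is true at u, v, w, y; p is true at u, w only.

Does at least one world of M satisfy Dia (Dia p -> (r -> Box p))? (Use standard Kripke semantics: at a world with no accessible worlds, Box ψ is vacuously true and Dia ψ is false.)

Let φ = Dia (Dia p -> (r -> Box p)). Evaluate φ at each world:
  u (successors ∅): φ is false.
  v (successors ∅): φ is false.
  w (successors {w, y}): φ is true.
  x (successors {u, v, x}): φ is true.
  y (successors {x}): φ is true.
Detail at w (witness):
  At w: Dia (Dia p -> (r -> Box p)) requires Dia p -> (r -> Box p) at some successor in {w, y}.
    Dia p -> (r -> Box p) holds at y, so Dia (Dia p -> (r -> Box p)) is true at w.
      At y: Dia p is false, r -> Box p is false, so Dia p -> (r -> Box p) is true.

Yes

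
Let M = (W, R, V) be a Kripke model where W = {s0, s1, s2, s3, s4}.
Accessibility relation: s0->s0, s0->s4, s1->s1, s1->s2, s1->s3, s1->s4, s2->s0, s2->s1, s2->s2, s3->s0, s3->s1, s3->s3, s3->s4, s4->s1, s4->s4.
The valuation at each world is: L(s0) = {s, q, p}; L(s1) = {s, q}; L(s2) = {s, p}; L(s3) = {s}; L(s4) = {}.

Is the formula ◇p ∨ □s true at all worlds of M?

Let φ = ◇p ∨ □s. Evaluate φ at each world:
  s0 (successors {s0, s4}): φ is true.
  s1 (successors {s1, s2, s3, s4}): φ is true.
  s2 (successors {s0, s1, s2}): φ is true.
  s3 (successors {s0, s1, s3, s4}): φ is true.
  s4 (successors {s1, s4}): φ is false.
Detail at s4 (counterexample):
  At s4: ◇p is false, □s is false, so ◇p ∨ □s is false.
    At s4: ◇p requires p at some successor in {s1, s4}.
      At s1: p is false.
      At s4: p is false.
    So ◇p is false at s4.
    At s4: □s requires s at every successor {s1, s4}.
      s fails at s4, so □s is false at s4.

No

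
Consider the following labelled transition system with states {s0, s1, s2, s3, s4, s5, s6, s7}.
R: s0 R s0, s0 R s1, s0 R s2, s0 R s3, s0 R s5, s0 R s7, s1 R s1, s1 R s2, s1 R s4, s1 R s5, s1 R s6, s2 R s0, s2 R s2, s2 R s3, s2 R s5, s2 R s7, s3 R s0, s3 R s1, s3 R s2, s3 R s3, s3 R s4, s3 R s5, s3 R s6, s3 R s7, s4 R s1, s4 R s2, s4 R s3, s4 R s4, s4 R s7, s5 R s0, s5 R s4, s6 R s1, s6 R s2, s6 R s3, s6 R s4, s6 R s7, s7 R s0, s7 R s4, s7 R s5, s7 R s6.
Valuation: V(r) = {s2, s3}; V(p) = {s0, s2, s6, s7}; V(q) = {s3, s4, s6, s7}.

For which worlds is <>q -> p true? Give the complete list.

Let φ = <>q -> p. Evaluate φ at each world:
  s0 (successors {s0, s1, s2, s3, s5, s7}): φ is true.
  s1 (successors {s1, s2, s4, s5, s6}): φ is false.
  s2 (successors {s0, s2, s3, s5, s7}): φ is true.
  s3 (successors {s0, s1, s2, s3, s4, s5, s6, s7}): φ is false.
  s4 (successors {s1, s2, s3, s4, s7}): φ is false.
  s5 (successors {s0, s4}): φ is false.
  s6 (successors {s1, s2, s3, s4, s7}): φ is true.
  s7 (successors {s0, s4, s5, s6}): φ is true.
For instance, at s3:
  At s3: <>q is true, p is false, so <>q -> p is false.
    At s3: <>q requires q at some successor in {s0, s1, s2, s3, s4, s5, s6, s7}.
      q holds at s3, so <>q is true at s3.
Satisfying worlds: {s0, s2, s6, s7}

s0, s2, s6, s7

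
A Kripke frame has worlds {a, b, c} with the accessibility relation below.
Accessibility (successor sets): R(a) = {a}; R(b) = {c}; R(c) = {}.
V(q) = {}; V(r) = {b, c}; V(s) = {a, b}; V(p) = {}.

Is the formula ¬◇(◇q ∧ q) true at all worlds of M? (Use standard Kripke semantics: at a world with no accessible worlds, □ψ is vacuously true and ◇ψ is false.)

Yes

Let φ = ¬◇(◇q ∧ q). Evaluate φ at each world:
  a (successors {a}): φ is true.
  b (successors {c}): φ is true.
  c (successors ∅): φ is true.
For instance, at b:
  At b: ◇(◇q ∧ q) is false, so ¬◇(◇q ∧ q) is true.
    At b: ◇(◇q ∧ q) requires ◇q ∧ q at some successor in {c}.
      At c: ◇q ∧ q is false.
    So ◇(◇q ∧ q) is false at b.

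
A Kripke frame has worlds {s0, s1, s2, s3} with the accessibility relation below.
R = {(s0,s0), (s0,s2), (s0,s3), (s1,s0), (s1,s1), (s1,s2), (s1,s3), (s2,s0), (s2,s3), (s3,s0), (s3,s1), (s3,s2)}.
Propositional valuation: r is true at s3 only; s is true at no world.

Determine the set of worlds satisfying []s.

none

Let φ = []s. Evaluate φ at each world:
  s0 (successors {s0, s2, s3}): φ is false.
  s1 (successors {s0, s1, s2, s3}): φ is false.
  s2 (successors {s0, s3}): φ is false.
  s3 (successors {s0, s1, s2}): φ is false.
For instance, at s3:
  At s3: []s requires s at every successor {s0, s1, s2}.
    s fails at s0, so []s is false at s3.
Satisfying worlds: none.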